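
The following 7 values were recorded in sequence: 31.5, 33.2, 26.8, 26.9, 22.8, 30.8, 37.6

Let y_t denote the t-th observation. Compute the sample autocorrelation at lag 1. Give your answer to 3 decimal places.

Mean ȳ = (31.5 + 33.2 + 26.8 + 26.9 + 22.8 + 30.8 + 37.6)/7 = 29.9429
Deviations from mean: 1.5571, 3.2571, -3.1429, -3.0429, -7.1429, 0.8571, 7.6571
Numerator Σ_{t=1}^{6}(y_t−ȳ)(y_{t+1}−ȳ) = 26.5739
Denominator Σ(y_t−ȳ)² = 142.5571
r_1 = 26.5739 / 142.5571 = 0.186

0.186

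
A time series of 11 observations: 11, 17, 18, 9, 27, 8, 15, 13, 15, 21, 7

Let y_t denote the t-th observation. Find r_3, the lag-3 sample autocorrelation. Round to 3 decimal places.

Mean ȳ = (11 + 17 + 18 + 9 + 27 + 8 + 15 + 13 + 15 + 21 + 7)/11 = 14.6364
Numerator Σ_{t=1}^{8}(y_t−ȳ)(y_{t+3}−ȳ) = 17.5124
Denominator Σ(y_t−ȳ)² = 360.5455
r_3 = 17.5124 / 360.5455 = 0.049

0.049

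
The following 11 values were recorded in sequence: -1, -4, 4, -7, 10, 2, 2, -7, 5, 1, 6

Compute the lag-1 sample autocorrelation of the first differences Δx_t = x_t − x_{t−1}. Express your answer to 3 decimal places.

First differences Δx: -3, 8, -11, 17, -8, 0, -9, 12, -4, 5
Mean of differences = 0.7000
Numerator Σ(Δx_t−Δx̄)(Δx_{t+1}−Δx̄) = -614.9900
Denominator Σ(Δx_t−Δx̄)² = 808.1000
r_1(Δx) = -614.9900 / 808.1000 = -0.761

-0.761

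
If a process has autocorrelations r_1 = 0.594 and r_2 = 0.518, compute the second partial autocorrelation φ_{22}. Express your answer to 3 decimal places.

φ_{22} = (r_2 − r_1²) / (1 − r_1²)
r_1² = (0.594)² = 0.352836
Numerator = 0.518 − 0.3528 = 0.1652; denominator = 1 − 0.3528 = 0.6472
φ_{22} = 0.1652 / 0.6472 = 0.255

0.255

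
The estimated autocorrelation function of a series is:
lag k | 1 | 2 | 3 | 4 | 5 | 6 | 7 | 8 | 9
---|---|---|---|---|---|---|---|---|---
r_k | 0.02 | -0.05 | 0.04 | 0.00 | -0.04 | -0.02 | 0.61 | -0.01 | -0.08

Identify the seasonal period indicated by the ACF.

7

The largest autocorrelation is r_7 = 0.61; the remaining lags stay at or below 0.04.
The dominant spike at lag 7 indicates a seasonal period of 7.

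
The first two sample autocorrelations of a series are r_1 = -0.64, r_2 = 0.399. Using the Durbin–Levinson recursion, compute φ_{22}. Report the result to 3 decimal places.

-0.018

φ_{22} = (r_2 − r_1²) / (1 − r_1²)
r_1² = (-0.64)² = 0.4096
Numerator = 0.399 − 0.4096 = -0.0106; denominator = 1 − 0.4096 = 0.5904
φ_{22} = -0.0106 / 0.5904 = -0.018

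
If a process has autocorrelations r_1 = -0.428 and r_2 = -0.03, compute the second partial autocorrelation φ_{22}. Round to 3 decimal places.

φ_{22} = (r_2 − r_1²) / (1 − r_1²)
r_1² = (-0.428)² = 0.183184
Numerator = -0.03 − 0.1832 = -0.2132; denominator = 1 − 0.1832 = 0.8168
φ_{22} = -0.2132 / 0.8168 = -0.261

-0.261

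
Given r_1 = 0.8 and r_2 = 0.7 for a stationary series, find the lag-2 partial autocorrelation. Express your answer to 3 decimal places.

φ_{22} = (r_2 − r_1²) / (1 − r_1²)
r_1² = (0.8)² = 0.64
Numerator = 0.7 − 0.6400 = 0.0600; denominator = 1 − 0.6400 = 0.3600
φ_{22} = 0.0600 / 0.3600 = 0.167

0.167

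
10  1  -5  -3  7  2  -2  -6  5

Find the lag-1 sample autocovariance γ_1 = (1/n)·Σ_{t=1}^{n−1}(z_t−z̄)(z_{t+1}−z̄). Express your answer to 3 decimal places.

Mean z̄ = (10 + 1 − 5 − 3 + 7 + 2 − 2 − 6 + 5)/9 = 1.0000
Σ_{t=1}^{8}(z_t−z̄)(z_{t+1}−z̄) = -4.0000
γ_1 = -4.0000 / 9 = -0.444

-0.444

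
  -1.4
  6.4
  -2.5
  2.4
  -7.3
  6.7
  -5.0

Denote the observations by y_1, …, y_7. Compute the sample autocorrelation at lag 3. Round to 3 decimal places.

Mean ȳ = (-1.4 + 6.4 − 2.5 + 2.4 − 7.3 + 6.7 − 5.0)/7 = -0.1000
Deviations from mean: -1.3000, 6.5000, -2.4000, 2.5000, -7.2000, 6.8000, -4.9000
Σ(y_t−ȳ)(y_{t+3}−ȳ) = (-3.2500) + (-46.8000) + (-16.3200) + (-12.2500) = -78.6200
Denominator Σ(y_t−ȳ)² = 178.0400
r_3 = -78.6200 / 178.0400 = -0.442

-0.442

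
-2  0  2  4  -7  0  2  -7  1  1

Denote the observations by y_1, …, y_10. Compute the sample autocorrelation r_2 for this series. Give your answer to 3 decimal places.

Mean ȳ = (-2 + 0 + 2 + 4 − 7 + 0 + 2 − 7 + 1 + 1)/10 = -0.6000
Numerator Σ_{t=1}^{8}(y_t−ȳ)(y_{t+2}−ȳ) = -41.3200
Denominator Σ(y_t−ȳ)² = 124.4000
r_2 = -41.3200 / 124.4000 = -0.332

-0.332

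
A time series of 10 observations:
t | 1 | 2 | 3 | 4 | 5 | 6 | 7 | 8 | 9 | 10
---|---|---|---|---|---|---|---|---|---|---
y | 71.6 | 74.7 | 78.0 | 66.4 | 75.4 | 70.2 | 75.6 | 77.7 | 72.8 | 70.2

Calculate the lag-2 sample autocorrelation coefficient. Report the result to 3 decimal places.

-0.080

Mean ȳ = (71.6 + 74.7 + 78.0 + 66.4 + 75.4 + 70.2 + 75.6 + 77.7 + 72.8 + 70.2)/10 = 73.2600
Numerator Σ_{t=1}^{8}(y_t−ȳ)(y_{t+2}−ȳ) = -9.8532
Denominator Σ(y_t−ȳ)² = 123.0640
r_2 = -9.8532 / 123.0640 = -0.080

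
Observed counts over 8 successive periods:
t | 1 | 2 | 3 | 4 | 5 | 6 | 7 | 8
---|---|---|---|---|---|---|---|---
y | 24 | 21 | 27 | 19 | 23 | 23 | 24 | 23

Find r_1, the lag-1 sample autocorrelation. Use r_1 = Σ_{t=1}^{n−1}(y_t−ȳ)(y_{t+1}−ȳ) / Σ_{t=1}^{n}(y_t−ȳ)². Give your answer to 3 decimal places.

Mean ȳ = (24 + 21 + 27 + 19 + 23 + 23 + 24 + 23)/8 = 23.0000
Numerator Σ_{t=1}^{7}(y_t−ȳ)(y_{t+1}−ȳ) = -26.0000
Denominator Σ(y_t−ȳ)² = 38.0000
r_1 = -26.0000 / 38.0000 = -0.684

-0.684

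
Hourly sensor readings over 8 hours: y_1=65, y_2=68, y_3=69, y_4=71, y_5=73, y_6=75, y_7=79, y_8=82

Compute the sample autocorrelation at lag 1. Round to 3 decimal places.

0.580

Mean ȳ = (65 + 68 + 69 + 71 + 73 + 75 + 79 + 82)/8 = 72.7500
Deviations from mean: -7.7500, -4.7500, -3.7500, -1.7500, 0.2500, 2.2500, 6.2500, 9.2500
Numerator Σ_{t=1}^{7}(y_t−ȳ)(y_{t+1}−ȳ) = 133.1875
Denominator Σ(y_t−ȳ)² = 229.5000
r_1 = 133.1875 / 229.5000 = 0.580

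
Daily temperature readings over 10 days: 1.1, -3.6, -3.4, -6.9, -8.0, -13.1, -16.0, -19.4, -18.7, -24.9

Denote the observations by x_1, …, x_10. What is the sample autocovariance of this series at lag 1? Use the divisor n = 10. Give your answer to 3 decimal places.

Mean x̄ = (1.1 − 3.6 − 3.4 − 6.9 − 8.0 − 13.1 − 16.0 − 19.4 − 18.7 − 24.9)/10 = -11.2900
Σ_{t=1}^{9}(x_t−x̄)(x_{t+1}−x̄) = 406.7469
γ_1 = 406.7469 / 10 = 40.675

40.675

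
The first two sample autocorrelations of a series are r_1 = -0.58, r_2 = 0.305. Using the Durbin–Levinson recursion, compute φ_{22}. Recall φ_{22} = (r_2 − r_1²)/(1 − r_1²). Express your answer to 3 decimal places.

φ_{22} = (r_2 − r_1²) / (1 − r_1²)
r_1² = (-0.58)² = 0.3364
Numerator = 0.305 − 0.3364 = -0.0314; denominator = 1 − 0.3364 = 0.6636
φ_{22} = -0.0314 / 0.6636 = -0.047

-0.047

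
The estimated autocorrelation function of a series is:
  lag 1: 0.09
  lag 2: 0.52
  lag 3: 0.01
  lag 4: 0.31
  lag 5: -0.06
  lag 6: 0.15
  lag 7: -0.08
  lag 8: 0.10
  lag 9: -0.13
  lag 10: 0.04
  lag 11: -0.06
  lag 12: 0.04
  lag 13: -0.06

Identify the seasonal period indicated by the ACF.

2

The largest autocorrelation is r_2 = 0.52, with weaker echoes at lags 4 (0.31) and 6 (0.15); the remaining lags stay at or below 0.10.
The dominant spike at lag 2 indicates a seasonal period of 2.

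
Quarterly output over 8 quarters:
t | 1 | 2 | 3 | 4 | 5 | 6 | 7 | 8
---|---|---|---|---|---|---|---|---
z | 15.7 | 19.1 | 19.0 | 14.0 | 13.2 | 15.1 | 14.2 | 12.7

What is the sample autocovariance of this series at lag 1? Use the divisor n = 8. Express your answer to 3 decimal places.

2.098

Mean z̄ = (15.7 + 19.1 + 19.0 + 14.0 + 13.2 + 15.1 + 14.2 + 12.7)/8 = 15.3750
Σ_{t=1}^{7}(z_t−z̄)(z_{t+1}−z̄) = 16.7844
γ_1 = 16.7844 / 8 = 2.098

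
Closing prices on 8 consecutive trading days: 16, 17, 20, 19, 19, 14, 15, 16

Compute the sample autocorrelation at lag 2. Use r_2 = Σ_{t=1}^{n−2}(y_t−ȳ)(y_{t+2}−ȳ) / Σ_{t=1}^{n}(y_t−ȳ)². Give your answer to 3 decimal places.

Mean ȳ = (16 + 17 + 20 + 19 + 19 + 14 + 15 + 16)/8 = 17.0000
Deviations from mean: -1.0000, 0.0000, 3.0000, 2.0000, 2.0000, -3.0000, -2.0000, -1.0000
Numerator Σ_{t=1}^{6}(y_t−ȳ)(y_{t+2}−ȳ) = -4.0000
Denominator Σ(y_t−ȳ)² = 32.0000
r_2 = -4.0000 / 32.0000 = -0.125

-0.125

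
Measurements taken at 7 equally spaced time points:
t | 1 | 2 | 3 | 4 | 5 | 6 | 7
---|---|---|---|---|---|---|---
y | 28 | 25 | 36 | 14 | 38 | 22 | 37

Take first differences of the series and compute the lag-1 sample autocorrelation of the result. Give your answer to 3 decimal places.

First differences Δy: -3, 11, -22, 24, -16, 15
Mean of differences = 1.5000
Numerator Σ(Δy_t−Δȳ)(Δy_{t+1}−Δȳ) = -1424.7500
Denominator Σ(Δy_t−Δȳ)² = 1657.5000
r_1(Δy) = -1424.7500 / 1657.5000 = -0.860

-0.860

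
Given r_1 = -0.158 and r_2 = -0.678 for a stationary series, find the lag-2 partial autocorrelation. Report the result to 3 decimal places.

-0.721

φ_{22} = (r_2 − r_1²) / (1 − r_1²)
r_1² = (-0.158)² = 0.024964
Numerator = -0.678 − 0.0250 = -0.7030; denominator = 1 − 0.0250 = 0.9750
φ_{22} = -0.7030 / 0.9750 = -0.721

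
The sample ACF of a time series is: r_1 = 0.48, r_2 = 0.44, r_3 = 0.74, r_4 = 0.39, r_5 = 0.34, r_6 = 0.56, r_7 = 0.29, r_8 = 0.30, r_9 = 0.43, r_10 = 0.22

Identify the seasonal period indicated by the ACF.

3

The largest autocorrelation is r_3 = 0.74, with a weaker echo at lag 6 (0.56); the remaining lags stay at or below 0.48. The elevated value at lag 1 (0.48), dropping to 0.44 at lag 2, reflects decaying short-term dependence rather than seasonality.
The dominant spike at lag 3 indicates a seasonal period of 3.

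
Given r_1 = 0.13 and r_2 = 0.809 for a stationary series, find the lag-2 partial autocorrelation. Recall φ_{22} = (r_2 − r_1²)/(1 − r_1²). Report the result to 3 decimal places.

0.806

φ_{22} = (r_2 − r_1²) / (1 − r_1²)
r_1² = (0.13)² = 0.0169
Numerator = 0.809 − 0.0169 = 0.7921; denominator = 1 − 0.0169 = 0.9831
φ_{22} = 0.7921 / 0.9831 = 0.806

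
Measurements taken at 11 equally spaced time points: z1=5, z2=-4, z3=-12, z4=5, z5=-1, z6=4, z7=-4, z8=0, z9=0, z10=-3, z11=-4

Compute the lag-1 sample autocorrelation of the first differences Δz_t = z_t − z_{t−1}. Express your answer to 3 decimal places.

First differences Δz: -9, -8, 17, -6, 5, -8, 4, 0, -3, -1
Mean of differences = -0.9000
Numerator Σ(Δz_t−Δz̄)(Δz_{t+1}−Δz̄) = -264.9100
Denominator Σ(Δz_t−Δz̄)² = 576.9000
r_1(Δz) = -264.9100 / 576.9000 = -0.459

-0.459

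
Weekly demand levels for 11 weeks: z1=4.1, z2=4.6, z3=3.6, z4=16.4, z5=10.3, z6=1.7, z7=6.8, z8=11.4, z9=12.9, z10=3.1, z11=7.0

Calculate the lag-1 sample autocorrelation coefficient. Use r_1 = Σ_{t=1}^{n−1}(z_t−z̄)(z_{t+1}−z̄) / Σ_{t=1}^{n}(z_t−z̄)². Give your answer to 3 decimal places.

Mean z̄ = (4.1 + 4.6 + 3.6 + 16.4 + 10.3 + 1.7 + 6.8 + 11.4 + 12.9 + 3.1 + 7.0)/11 = 7.4455
Numerator Σ_{t=1}^{10}(z_t−z̄)(z_{t+1}−z̄) = -3.8530
Denominator Σ(z_t−z̄)² = 220.3073
r_1 = -3.8530 / 220.3073 = -0.017

-0.017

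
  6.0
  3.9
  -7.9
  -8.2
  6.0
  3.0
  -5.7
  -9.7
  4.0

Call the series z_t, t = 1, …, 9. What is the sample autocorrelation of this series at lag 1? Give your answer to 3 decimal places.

0.019

Mean z̄ = (6.0 + 3.9 − 7.9 − 8.2 + 6.0 + 3.0 − 5.7 − 9.7 + 4.0)/9 = -0.9556
Numerator Σ_{t=1}^{8}(z_t−z̄)(z_{t+1}−z̄) = 6.8736
Denominator Σ(z_t−z̄)² = 360.2222
r_1 = 6.8736 / 360.2222 = 0.019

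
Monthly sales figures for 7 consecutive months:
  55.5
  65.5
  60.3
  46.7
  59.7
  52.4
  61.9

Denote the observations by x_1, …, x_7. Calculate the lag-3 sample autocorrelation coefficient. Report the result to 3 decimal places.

Mean x̄ = (55.5 + 65.5 + 60.3 + 46.7 + 59.7 + 52.4 + 61.9)/7 = 57.4286
Numerator Σ_{t=1}^{4}(x_t−x̄)(x_{t+3}−x̄) = -23.3867
Denominator Σ(x_t−x̄)² = 242.6543
r_3 = -23.3867 / 242.6543 = -0.096

-0.096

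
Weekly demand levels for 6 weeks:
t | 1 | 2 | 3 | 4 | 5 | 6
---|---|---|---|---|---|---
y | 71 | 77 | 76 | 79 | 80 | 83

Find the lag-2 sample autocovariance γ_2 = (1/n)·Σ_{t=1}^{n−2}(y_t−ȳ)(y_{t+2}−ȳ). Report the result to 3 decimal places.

Mean ȳ = (71 + 77 + 76 + 79 + 80 + 83)/6 = 77.6667
Deviations: -6.6667, -0.6667, -1.6667, 1.3333, 2.3333, 5.3333
Σ_{t=1}^{4}(y_t−ȳ)(y_{t+2}−ȳ) = 13.4444
γ_2 = 13.4444 / 6 = 2.241

2.241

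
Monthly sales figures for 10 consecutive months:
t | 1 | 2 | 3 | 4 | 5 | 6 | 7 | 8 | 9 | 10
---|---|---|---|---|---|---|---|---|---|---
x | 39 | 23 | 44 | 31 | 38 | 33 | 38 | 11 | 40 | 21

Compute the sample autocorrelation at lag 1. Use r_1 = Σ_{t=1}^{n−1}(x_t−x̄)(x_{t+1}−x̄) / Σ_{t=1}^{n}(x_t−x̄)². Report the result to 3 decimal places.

-0.574

Mean x̄ = (39 + 23 + 44 + 31 + 38 + 33 + 38 + 11 + 40 + 21)/10 = 31.8000
Numerator Σ_{t=1}^{9}(x_t−x̄)(x_{t+1}−x̄) = -558.6400
Denominator Σ(x_t−x̄)² = 973.6000
r_1 = -558.6400 / 973.6000 = -0.574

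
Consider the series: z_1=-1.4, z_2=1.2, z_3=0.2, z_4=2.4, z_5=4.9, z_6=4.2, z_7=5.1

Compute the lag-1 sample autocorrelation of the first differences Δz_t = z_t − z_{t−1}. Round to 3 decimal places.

-0.466

First differences Δz: 2.6, -1.0, 2.2, 2.5, -0.7, 0.9
Mean of differences = 1.0833
Numerator Σ(Δz_t−Δz̄)(Δz_{t+1}−Δz̄) = -6.1036
Denominator Σ(Δz_t−Δz̄)² = 13.1083
r_1(Δz) = -6.1036 / 13.1083 = -0.466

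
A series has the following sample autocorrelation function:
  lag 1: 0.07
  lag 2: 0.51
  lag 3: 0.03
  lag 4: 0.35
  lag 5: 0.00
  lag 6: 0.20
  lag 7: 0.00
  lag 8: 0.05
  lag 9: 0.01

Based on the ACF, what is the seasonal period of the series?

2

The largest autocorrelation is r_2 = 0.51, with weaker echoes at lags 4 (0.35) and 6 (0.20); the remaining lags stay at or below 0.07.
The dominant spike at lag 2 indicates a seasonal period of 2.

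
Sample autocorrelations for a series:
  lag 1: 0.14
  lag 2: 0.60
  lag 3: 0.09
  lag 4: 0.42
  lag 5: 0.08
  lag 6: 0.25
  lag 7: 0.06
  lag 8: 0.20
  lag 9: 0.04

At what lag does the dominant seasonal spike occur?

2

The largest autocorrelation is r_2 = 0.60, with weaker echoes at lags 4 (0.42), 6 (0.25) and 8 (0.20); the remaining lags stay at or below 0.14.
The dominant spike at lag 2 indicates a seasonal period of 2.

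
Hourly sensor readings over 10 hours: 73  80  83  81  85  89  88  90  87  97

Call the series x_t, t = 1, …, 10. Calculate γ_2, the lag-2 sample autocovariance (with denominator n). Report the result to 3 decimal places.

11.202

Mean x̄ = (73 + 80 + 83 + 81 + 85 + 89 + 88 + 90 + 87 + 97)/10 = 85.3000
Σ_{t=1}^{8}(x_t−x̄)(x_{t+2}−x̄) = 112.0200
γ_2 = 112.0200 / 10 = 11.202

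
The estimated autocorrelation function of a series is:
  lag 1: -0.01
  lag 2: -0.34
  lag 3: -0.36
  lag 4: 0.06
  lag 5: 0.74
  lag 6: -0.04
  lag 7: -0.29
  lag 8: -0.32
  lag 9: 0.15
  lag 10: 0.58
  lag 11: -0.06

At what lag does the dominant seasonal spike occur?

The largest autocorrelation is r_5 = 0.74, with a weaker echo at lag 10 (0.58); the remaining lags stay at or below 0.15.
The dominant spike at lag 5 indicates a seasonal period of 5.

5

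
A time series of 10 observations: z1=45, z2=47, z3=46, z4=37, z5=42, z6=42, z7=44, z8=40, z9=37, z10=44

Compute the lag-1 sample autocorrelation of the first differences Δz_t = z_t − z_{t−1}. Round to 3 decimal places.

First differences Δz: 2, -1, -9, 5, 0, 2, -4, -3, 7
Mean of differences = -0.1111
Numerator Σ(Δz_t−Δz̄)(Δz_{t+1}−Δz̄) = -56.1235
Denominator Σ(Δz_t−Δz̄)² = 188.8889
r_1(Δz) = -56.1235 / 188.8889 = -0.297

-0.297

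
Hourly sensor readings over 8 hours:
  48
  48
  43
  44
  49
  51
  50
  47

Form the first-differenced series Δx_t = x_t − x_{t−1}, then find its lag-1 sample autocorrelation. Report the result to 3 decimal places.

0.174

First differences Δx: 0, -5, 1, 5, 2, -1, -3
Mean of differences = -0.1429
Numerator Σ(Δx_t−Δx̄)(Δx_{t+1}−Δx̄) = 11.2653
Denominator Σ(Δx_t−Δx̄)² = 64.8571
r_1(Δx) = 11.2653 / 64.8571 = 0.174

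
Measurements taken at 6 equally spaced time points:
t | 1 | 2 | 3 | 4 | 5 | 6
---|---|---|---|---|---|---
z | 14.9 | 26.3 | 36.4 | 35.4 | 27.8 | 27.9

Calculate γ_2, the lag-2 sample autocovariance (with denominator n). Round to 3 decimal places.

-21.152

Mean z̄ = (14.9 + 26.3 + 36.4 + 35.4 + 27.8 + 27.9)/6 = 28.1167
Σ_{t=1}^{4}(z_t−z̄)(z_{t+2}−z̄) = -126.9106
γ_2 = -126.9106 / 6 = -21.152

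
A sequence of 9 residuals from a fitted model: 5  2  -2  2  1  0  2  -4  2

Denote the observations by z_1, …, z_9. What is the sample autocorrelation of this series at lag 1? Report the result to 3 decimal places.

Mean z̄ = (5 + 2 − 2 + 2 + 1 + 0 + 2 − 4 + 2)/9 = 0.8889
Numerator Σ_{t=1}^{8}(z_t−z̄)(z_{t+1}−z̄) = -13.6790
Denominator Σ(z_t−z̄)² = 54.8889
r_1 = -13.6790 / 54.8889 = -0.249

-0.249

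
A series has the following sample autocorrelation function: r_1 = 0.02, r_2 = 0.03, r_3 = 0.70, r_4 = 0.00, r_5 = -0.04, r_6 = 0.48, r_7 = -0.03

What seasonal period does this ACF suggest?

The largest autocorrelation is r_3 = 0.70, with a weaker echo at lag 6 (0.48); the remaining lags stay at or below 0.03.
The dominant spike at lag 3 indicates a seasonal period of 3.

3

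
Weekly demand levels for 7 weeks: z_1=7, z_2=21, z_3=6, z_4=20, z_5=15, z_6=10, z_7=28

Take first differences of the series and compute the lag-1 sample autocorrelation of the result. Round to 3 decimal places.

-0.576

First differences Δz: 14, -15, 14, -5, -5, 18
Mean of differences = 3.5000
Numerator Σ(Δz_t−Δz̄)(Δz_{t+1}−Δz̄) = -528.7500
Denominator Σ(Δz_t−Δz̄)² = 917.5000
r_1(Δz) = -528.7500 / 917.5000 = -0.576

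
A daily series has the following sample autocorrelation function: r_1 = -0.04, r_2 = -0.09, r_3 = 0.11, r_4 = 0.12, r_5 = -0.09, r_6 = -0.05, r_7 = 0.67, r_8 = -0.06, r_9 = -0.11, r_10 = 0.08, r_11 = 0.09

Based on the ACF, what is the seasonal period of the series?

The largest autocorrelation is r_7 = 0.67; the remaining lags stay at or below 0.12.
The dominant spike at lag 7 indicates a seasonal period of 7.

7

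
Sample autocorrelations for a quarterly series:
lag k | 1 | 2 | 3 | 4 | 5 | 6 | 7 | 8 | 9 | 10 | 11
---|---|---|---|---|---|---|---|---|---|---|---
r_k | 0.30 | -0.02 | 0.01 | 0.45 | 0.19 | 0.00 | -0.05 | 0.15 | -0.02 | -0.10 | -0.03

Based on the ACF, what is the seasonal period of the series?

4

The largest autocorrelation is r_4 = 0.45; the remaining lags stay at or below 0.30.
The dominant spike at lag 4 indicates a seasonal period of 4.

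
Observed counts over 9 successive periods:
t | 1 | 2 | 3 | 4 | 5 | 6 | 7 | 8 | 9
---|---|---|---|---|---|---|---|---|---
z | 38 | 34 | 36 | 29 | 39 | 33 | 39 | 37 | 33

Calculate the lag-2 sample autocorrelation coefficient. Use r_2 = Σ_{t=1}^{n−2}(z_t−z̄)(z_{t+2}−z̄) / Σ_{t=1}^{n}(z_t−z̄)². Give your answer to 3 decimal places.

0.316

Mean z̄ = (38 + 34 + 36 + 29 + 39 + 33 + 39 + 37 + 33)/9 = 35.3333
Numerator Σ_{t=1}^{7}(z_t−z̄)(z_{t+2}−z̄) = 28.4444
Denominator Σ(z_t−z̄)² = 90.0000
r_2 = 28.4444 / 90.0000 = 0.316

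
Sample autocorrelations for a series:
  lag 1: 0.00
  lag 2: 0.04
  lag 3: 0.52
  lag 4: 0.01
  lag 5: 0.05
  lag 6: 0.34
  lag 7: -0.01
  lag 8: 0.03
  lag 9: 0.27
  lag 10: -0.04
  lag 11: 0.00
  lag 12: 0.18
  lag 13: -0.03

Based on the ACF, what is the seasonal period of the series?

The largest autocorrelation is r_3 = 0.52, with weaker echoes at lags 6 (0.34), 9 (0.27) and 12 (0.18); the remaining lags stay at or below 0.05.
The dominant spike at lag 3 indicates a seasonal period of 3.

3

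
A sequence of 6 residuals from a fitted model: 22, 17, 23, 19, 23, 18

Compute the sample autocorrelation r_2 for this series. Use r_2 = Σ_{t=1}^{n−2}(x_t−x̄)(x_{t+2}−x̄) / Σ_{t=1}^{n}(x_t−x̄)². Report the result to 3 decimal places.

0.541

Mean x̄ = (22 + 17 + 23 + 19 + 23 + 18)/6 = 20.3333
Numerator Σ_{t=1}^{4}(x_t−x̄)(x_{t+2}−x̄) = 19.1111
Denominator Σ(x_t−x̄)² = 35.3333
r_2 = 19.1111 / 35.3333 = 0.541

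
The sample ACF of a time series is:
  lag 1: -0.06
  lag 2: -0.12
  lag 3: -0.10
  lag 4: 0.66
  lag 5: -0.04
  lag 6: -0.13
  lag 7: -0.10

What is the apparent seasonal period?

4

The largest autocorrelation is r_4 = 0.66; the remaining lags stay at or below -0.04.
The dominant spike at lag 4 indicates a seasonal period of 4.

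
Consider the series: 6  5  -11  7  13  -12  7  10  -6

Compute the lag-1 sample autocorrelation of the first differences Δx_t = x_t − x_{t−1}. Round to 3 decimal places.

-0.419

First differences Δx: -1, -16, 18, 6, -25, 19, 3, -16
Mean of differences = -1.5000
Numerator Σ(Δx_t−Δx̄)(Δx_{t+1}−Δx̄) = -774.7500
Denominator Σ(Δx_t−Δx̄)² = 1850.0000
r_1(Δx) = -774.7500 / 1850.0000 = -0.419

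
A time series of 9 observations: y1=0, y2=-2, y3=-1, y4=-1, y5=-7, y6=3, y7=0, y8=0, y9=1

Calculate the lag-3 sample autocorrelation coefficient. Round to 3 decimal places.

Mean ȳ = (0 − 2 − 1 − 1 − 7 + 3 + 0 + 0 + 1)/9 = -0.7778
Numerator Σ_{t=1}^{6}(y_t−ȳ)(y_{t+3}−ȳ) = 8.2963
Denominator Σ(y_t−ȳ)² = 59.5556
r_3 = 8.2963 / 59.5556 = 0.139

0.139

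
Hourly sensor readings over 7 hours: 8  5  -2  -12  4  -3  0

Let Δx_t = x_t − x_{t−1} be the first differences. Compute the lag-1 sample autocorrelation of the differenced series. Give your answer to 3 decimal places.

-0.465

First differences Δx: -3, -7, -10, 16, -7, 3
Mean of differences = -1.3333
Numerator Σ(Δx_t−Δx̄)(Δx_{t+1}−Δx̄) = -214.4444
Denominator Σ(Δx_t−Δx̄)² = 461.3333
r_1(Δx) = -214.4444 / 461.3333 = -0.465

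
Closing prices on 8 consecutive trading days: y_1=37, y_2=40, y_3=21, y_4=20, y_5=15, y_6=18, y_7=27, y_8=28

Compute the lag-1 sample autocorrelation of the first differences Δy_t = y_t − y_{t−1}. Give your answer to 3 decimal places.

First differences Δy: 3, -19, -1, -5, 3, 9, 1
Mean of differences = -1.2857
Numerator Σ(Δy_t−Δȳ)(Δy_{t+1}−Δȳ) = -30.3673
Denominator Σ(Δy_t−Δȳ)² = 475.4286
r_1(Δy) = -30.3673 / 475.4286 = -0.064

-0.064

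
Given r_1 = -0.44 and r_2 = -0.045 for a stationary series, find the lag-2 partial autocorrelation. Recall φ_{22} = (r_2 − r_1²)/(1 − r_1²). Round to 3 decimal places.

φ_{22} = (r_2 − r_1²) / (1 − r_1²)
r_1² = (-0.44)² = 0.1936
Numerator = -0.045 − 0.1936 = -0.2386; denominator = 1 − 0.1936 = 0.8064
φ_{22} = -0.2386 / 0.8064 = -0.296

-0.296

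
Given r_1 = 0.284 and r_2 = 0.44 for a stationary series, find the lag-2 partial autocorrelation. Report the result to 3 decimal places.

φ_{22} = (r_2 − r_1²) / (1 − r_1²)
r_1² = (0.284)² = 0.080656
Numerator = 0.44 − 0.0807 = 0.3593; denominator = 1 − 0.0807 = 0.9193
φ_{22} = 0.3593 / 0.9193 = 0.391

0.391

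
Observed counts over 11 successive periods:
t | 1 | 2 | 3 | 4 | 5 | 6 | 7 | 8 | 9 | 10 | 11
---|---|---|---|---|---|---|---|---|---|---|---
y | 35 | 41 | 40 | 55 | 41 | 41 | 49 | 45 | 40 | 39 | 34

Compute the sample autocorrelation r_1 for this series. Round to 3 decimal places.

0.032

Mean ȳ = (35 + 41 + 40 + 55 + 41 + 41 + 49 + 45 + 40 + 39 + 34)/11 = 41.8182
Numerator Σ_{t=1}^{10}(y_t−ȳ)(y_{t+1}−ȳ) = 11.3306
Denominator Σ(y_t−ȳ)² = 359.6364
r_1 = 11.3306 / 359.6364 = 0.032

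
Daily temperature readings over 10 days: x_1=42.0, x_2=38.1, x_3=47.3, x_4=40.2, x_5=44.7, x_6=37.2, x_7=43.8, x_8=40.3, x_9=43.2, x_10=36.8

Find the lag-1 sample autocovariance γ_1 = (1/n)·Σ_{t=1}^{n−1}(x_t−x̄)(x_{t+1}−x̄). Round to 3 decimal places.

Mean x̄ = (42.0 + 38.1 + 47.3 + 40.2 + 44.7 + 37.2 + 43.8 + 40.3 + 43.2 + 36.8)/10 = 41.3600
Σ_{t=1}^{9}(x_t−x̄)(x_{t+1}−x̄) = -69.1876
γ_1 = -69.1876 / 10 = -6.919

-6.919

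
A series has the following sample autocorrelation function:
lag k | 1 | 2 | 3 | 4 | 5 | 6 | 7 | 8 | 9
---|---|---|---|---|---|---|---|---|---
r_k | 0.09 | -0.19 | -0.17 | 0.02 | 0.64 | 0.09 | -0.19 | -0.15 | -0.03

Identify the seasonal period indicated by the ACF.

The largest autocorrelation is r_5 = 0.64; the remaining lags stay at or below 0.09.
The dominant spike at lag 5 indicates a seasonal period of 5.

5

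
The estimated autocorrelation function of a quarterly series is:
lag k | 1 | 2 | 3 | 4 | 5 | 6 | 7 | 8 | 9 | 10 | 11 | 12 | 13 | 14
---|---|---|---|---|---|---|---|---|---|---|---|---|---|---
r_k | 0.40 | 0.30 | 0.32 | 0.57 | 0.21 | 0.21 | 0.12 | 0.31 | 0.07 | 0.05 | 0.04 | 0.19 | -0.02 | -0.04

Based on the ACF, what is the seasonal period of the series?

4

The largest autocorrelation is r_4 = 0.57; the remaining lags stay at or below 0.40. The elevated value at lag 1 (0.40), dropping to 0.30 at lag 2, reflects decaying short-term dependence rather than seasonality.
The dominant spike at lag 4 indicates a seasonal period of 4.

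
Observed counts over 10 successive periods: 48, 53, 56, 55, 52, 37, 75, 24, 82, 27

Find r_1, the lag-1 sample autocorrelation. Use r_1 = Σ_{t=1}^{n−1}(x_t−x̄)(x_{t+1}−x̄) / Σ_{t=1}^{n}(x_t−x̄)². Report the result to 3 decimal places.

-0.824

Mean x̄ = (48 + 53 + 56 + 55 + 52 + 37 + 75 + 24 + 82 + 27)/10 = 50.9000
Numerator Σ_{t=1}^{9}(x_t−x̄)(x_{t+1}−x̄) = -2548.4100
Denominator Σ(x_t−x̄)² = 3092.9000
r_1 = -2548.4100 / 3092.9000 = -0.824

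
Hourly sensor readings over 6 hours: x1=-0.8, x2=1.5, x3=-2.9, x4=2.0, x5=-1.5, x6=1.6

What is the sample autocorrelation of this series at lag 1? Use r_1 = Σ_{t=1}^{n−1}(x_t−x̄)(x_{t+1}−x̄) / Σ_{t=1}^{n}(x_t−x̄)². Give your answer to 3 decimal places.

-0.834

Mean x̄ = (-0.8 + 1.5 − 2.9 + 2.0 − 1.5 + 1.6)/6 = -0.0167
Deviations from mean: -0.7833, 1.5167, -2.8833, 2.0167, -1.4833, 1.6167
Σ(x_t−x̄)(x_{t+1}−x̄) = (-1.1881) + (-4.3731) + (-5.8147) + (-2.9914) + (-2.3981) = -16.7653
Denominator Σ(x_t−x̄)² = 20.1083
r_1 = -16.7653 / 20.1083 = -0.834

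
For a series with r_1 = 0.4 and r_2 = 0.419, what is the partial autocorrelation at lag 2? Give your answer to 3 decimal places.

φ_{22} = (r_2 − r_1²) / (1 − r_1²)
r_1² = (0.4)² = 0.16
Numerator = 0.419 − 0.1600 = 0.2590; denominator = 1 − 0.1600 = 0.8400
φ_{22} = 0.2590 / 0.8400 = 0.308

0.308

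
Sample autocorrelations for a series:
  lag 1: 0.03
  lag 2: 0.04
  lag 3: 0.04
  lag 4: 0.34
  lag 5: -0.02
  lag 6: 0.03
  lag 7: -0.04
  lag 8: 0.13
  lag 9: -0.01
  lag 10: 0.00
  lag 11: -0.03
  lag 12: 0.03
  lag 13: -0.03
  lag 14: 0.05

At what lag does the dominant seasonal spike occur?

4

The largest autocorrelation is r_4 = 0.34; the remaining lags stay at or below 0.13.
The dominant spike at lag 4 indicates a seasonal period of 4.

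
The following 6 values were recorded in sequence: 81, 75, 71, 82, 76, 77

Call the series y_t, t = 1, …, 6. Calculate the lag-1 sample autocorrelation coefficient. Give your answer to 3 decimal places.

Mean ȳ = (81 + 75 + 71 + 82 + 76 + 77)/6 = 77.0000
Deviations from mean: 4.0000, -2.0000, -6.0000, 5.0000, -1.0000, 0.0000
Σ(y_t−ȳ)(y_{t+1}−ȳ) = (-8.0000) + (12.0000) + (-30.0000) + (-5.0000) + (0.0000) = -31.0000
Denominator Σ(y_t−ȳ)² = 82.0000
r_1 = -31.0000 / 82.0000 = -0.378

-0.378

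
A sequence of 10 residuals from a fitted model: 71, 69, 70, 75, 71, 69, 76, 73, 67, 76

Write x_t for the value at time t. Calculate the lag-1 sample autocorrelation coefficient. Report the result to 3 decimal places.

Mean x̄ = (71 + 69 + 70 + 75 + 71 + 69 + 76 + 73 + 67 + 76)/10 = 71.7000
Numerator Σ_{t=1}^{9}(x_t−x̄)(x_{t+1}−x̄) = -31.8900
Denominator Σ(x_t−x̄)² = 90.1000
r_1 = -31.8900 / 90.1000 = -0.354

-0.354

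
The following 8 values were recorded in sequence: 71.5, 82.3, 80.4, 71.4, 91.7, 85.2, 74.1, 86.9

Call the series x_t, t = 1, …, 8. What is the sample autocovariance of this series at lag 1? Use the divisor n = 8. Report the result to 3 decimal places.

Mean x̄ = (71.5 + 82.3 + 80.4 + 71.4 + 91.7 + 85.2 + 74.1 + 86.9)/8 = 80.4375
Σ_{t=1}^{7}(x_t−x̄)(x_{t+1}−x̄) = -135.6627
γ_1 = -135.6627 / 8 = -16.958

-16.958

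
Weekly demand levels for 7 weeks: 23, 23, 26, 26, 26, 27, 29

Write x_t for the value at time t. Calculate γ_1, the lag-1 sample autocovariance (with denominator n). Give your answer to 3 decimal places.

Mean x̄ = (23 + 23 + 26 + 26 + 26 + 27 + 29)/7 = 25.7143
Σ_{t=1}^{6}(x_t−x̄)(x_{t+1}−x̄) = 11.3469
γ_1 = 11.3469 / 7 = 1.621

1.621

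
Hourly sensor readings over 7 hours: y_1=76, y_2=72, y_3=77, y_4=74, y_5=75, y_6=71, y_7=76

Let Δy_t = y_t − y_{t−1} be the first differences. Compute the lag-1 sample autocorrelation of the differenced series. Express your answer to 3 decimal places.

First differences Δy: -4, 5, -3, 1, -4, 5
Mean of differences = 0.0000
Numerator Σ(Δy_t−Δȳ)(Δy_{t+1}−Δȳ) = -62.0000
Denominator Σ(Δy_t−Δȳ)² = 92.0000
r_1(Δy) = -62.0000 / 92.0000 = -0.674

-0.674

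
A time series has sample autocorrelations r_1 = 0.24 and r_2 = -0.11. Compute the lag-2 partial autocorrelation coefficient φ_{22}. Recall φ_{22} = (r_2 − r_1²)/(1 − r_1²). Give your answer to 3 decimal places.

φ_{22} = (r_2 − r_1²) / (1 − r_1²)
r_1² = (0.24)² = 0.0576
Numerator = -0.11 − 0.0576 = -0.1676; denominator = 1 − 0.0576 = 0.9424
φ_{22} = -0.1676 / 0.9424 = -0.178

-0.178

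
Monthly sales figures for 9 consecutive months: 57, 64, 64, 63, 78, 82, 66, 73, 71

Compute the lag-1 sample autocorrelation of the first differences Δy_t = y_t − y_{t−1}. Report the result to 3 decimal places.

First differences Δy: 7, 0, -1, 15, 4, -16, 7, -2
Mean of differences = 1.7500
Numerator Σ(Δy_t−Δȳ)(Δy_{t+1}−Δȳ) = -163.8125
Denominator Σ(Δy_t−Δȳ)² = 575.5000
r_1(Δy) = -163.8125 / 575.5000 = -0.285

-0.285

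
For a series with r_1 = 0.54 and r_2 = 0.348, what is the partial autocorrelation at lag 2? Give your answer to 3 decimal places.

φ_{22} = (r_2 − r_1²) / (1 − r_1²)
r_1² = (0.54)² = 0.2916
Numerator = 0.348 − 0.2916 = 0.0564; denominator = 1 − 0.2916 = 0.7084
φ_{22} = 0.0564 / 0.7084 = 0.080

0.080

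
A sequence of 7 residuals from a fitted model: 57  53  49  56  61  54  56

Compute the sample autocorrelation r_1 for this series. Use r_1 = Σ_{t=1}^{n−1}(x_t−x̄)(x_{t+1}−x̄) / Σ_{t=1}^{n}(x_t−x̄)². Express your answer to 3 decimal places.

0.015

Mean x̄ = (57 + 53 + 49 + 56 + 61 + 54 + 56)/7 = 55.1429
Deviations from mean: 1.8571, -2.1429, -6.1429, 0.8571, 5.8571, -1.1429, 0.8571
Numerator Σ_{t=1}^{6}(x_t−x̄)(x_{t+1}−x̄) = 1.2653
Denominator Σ(x_t−x̄)² = 82.8571
r_1 = 1.2653 / 82.8571 = 0.015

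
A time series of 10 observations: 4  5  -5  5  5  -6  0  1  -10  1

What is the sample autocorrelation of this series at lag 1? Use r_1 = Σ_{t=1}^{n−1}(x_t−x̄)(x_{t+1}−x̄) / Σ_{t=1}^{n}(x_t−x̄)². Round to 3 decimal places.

-0.217

Mean x̄ = (4 + 5 − 5 + 5 + 5 − 6 + 0 + 1 − 10 + 1)/10 = 0.0000
Numerator Σ_{t=1}^{9}(x_t−x̄)(x_{t+1}−x̄) = -55.0000
Denominator Σ(x_t−x̄)² = 254.0000
r_1 = -55.0000 / 254.0000 = -0.217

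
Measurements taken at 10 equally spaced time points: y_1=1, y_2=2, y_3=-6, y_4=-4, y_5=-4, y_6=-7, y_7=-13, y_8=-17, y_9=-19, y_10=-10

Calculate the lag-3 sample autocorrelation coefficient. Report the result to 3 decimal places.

0.044

Mean ȳ = (1 + 2 − 6 − 4 − 4 − 7 − 13 − 17 − 19 − 10)/10 = -7.7000
Numerator Σ_{t=1}^{7}(y_t−ȳ)(y_{t+3}−ȳ) = 19.5300
Denominator Σ(y_t−ȳ)² = 448.1000
r_3 = 19.5300 / 448.1000 = 0.044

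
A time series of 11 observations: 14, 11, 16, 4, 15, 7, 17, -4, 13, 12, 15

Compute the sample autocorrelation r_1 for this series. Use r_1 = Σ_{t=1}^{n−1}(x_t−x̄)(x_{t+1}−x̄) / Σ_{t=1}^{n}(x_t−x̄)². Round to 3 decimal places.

Mean x̄ = (14 + 11 + 16 + 4 + 15 + 7 + 17 − 4 + 13 + 12 + 15)/11 = 10.9091
Numerator Σ_{t=1}^{10}(x_t−x̄)(x_{t+1}−x̄) = -217.7355
Denominator Σ(x_t−x̄)² = 396.9091
r_1 = -217.7355 / 396.9091 = -0.549

-0.549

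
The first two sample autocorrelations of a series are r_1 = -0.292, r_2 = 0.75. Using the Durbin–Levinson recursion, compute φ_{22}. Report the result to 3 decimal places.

0.727

φ_{22} = (r_2 − r_1²) / (1 − r_1²)
r_1² = (-0.292)² = 0.085264
Numerator = 0.75 − 0.0853 = 0.6647; denominator = 1 − 0.0853 = 0.9147
φ_{22} = 0.6647 / 0.9147 = 0.727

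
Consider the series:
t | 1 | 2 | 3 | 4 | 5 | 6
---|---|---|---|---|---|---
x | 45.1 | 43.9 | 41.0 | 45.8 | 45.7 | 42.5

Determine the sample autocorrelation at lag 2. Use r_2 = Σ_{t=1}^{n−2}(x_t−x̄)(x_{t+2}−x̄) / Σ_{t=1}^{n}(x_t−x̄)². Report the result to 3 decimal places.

Mean x̄ = (45.1 + 43.9 + 41.0 + 45.8 + 45.7 + 42.5)/6 = 44.0000
Deviations from mean: 1.1000, -0.1000, -3.0000, 1.8000, 1.7000, -1.5000
Σ(x_t−x̄)(x_{t+2}−x̄) = (-3.3000) + (-0.1800) + (-5.1000) + (-2.7000) = -11.2800
Denominator Σ(x_t−x̄)² = 18.6000
r_2 = -11.2800 / 18.6000 = -0.606

-0.606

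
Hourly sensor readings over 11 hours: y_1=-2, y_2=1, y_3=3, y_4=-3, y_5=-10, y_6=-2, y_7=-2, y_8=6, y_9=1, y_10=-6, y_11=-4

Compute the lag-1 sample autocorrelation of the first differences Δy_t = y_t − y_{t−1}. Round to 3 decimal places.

-0.133

First differences Δy: 3, 2, -6, -7, 8, 0, 8, -5, -7, 2
Mean of differences = -0.2000
Numerator Σ(Δy_t−Δȳ)(Δy_{t+1}−Δȳ) = -40.4400
Denominator Σ(Δy_t−Δȳ)² = 303.6000
r_1(Δy) = -40.4400 / 303.6000 = -0.133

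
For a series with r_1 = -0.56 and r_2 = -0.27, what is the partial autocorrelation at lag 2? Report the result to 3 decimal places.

φ_{22} = (r_2 − r_1²) / (1 − r_1²)
r_1² = (-0.56)² = 0.3136
Numerator = -0.27 − 0.3136 = -0.5836; denominator = 1 − 0.3136 = 0.6864
φ_{22} = -0.5836 / 0.6864 = -0.850

-0.850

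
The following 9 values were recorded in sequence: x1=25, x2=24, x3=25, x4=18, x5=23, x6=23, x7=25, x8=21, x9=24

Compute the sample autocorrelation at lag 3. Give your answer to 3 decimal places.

-0.454

Mean x̄ = (25 + 24 + 25 + 18 + 23 + 23 + 25 + 21 + 24)/9 = 23.1111
Numerator Σ_{t=1}^{6}(x_t−x̄)(x_{t+3}−x̄) = -19.4815
Denominator Σ(x_t−x̄)² = 42.8889
r_3 = -19.4815 / 42.8889 = -0.454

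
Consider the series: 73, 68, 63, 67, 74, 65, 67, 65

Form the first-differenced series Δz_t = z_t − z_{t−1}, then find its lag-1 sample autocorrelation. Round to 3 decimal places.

First differences Δz: -5, -5, 4, 7, -9, 2, -2
Mean of differences = -1.1429
Numerator Σ(Δz_t−Δz̄)(Δz_{t+1}−Δz̄) = -54.4490
Denominator Σ(Δz_t−Δz̄)² = 194.8571
r_1(Δz) = -54.4490 / 194.8571 = -0.279

-0.279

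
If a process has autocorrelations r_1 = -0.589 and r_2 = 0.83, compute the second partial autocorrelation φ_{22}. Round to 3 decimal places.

0.740

φ_{22} = (r_2 − r_1²) / (1 − r_1²)
r_1² = (-0.589)² = 0.346921
Numerator = 0.83 − 0.3469 = 0.4831; denominator = 1 − 0.3469 = 0.6531
φ_{22} = 0.4831 / 0.6531 = 0.740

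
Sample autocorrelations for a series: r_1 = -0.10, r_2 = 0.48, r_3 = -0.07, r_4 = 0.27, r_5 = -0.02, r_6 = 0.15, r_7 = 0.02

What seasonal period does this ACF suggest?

The largest autocorrelation is r_2 = 0.48, with weaker echoes at lags 4 (0.27) and 6 (0.15); the remaining lags stay at or below 0.02.
The dominant spike at lag 2 indicates a seasonal period of 2.

2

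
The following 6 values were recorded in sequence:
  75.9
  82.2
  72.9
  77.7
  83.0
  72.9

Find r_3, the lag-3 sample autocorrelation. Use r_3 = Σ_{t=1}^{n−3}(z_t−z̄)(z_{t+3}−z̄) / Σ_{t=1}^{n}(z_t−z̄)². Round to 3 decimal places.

Mean z̄ = (75.9 + 82.2 + 72.9 + 77.7 + 83.0 + 72.9)/6 = 77.4333
Deviations from mean: -1.5333, 4.7667, -4.5333, 0.2667, 5.5667, -4.5333
Numerator Σ_{t=1}^{3}(z_t−z̄)(z_{t+3}−z̄) = 46.6767
Denominator Σ(z_t−z̄)² = 97.2333
r_3 = 46.6767 / 97.2333 = 0.480

0.480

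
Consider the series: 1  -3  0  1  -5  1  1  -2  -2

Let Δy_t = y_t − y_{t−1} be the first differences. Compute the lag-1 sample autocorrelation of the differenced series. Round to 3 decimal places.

-0.479

First differences Δy: -4, 3, 1, -6, 6, 0, -3, 0
Mean of differences = -0.3750
Numerator Σ(Δy_t−Δȳ)(Δy_{t+1}−Δȳ) = -50.7656
Denominator Σ(Δy_t−Δȳ)² = 105.8750
r_1(Δy) = -50.7656 / 105.8750 = -0.479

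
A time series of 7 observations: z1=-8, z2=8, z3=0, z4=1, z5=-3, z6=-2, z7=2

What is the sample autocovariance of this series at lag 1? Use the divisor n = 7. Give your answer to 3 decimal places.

Mean z̄ = (-8 + 8 + 0 + 1 − 3 − 2 + 2)/7 = -0.2857
Σ_{t=1}^{6}(z_t−z̄)(z_{t+1}−z̄) = -63.9388
γ_1 = -63.9388 / 7 = -9.134

-9.134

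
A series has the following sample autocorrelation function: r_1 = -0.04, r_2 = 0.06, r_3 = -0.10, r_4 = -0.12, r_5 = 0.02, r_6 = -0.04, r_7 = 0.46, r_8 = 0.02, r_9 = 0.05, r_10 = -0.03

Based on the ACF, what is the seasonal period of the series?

7

The largest autocorrelation is r_7 = 0.46; the remaining lags stay at or below 0.06.
The dominant spike at lag 7 indicates a seasonal period of 7.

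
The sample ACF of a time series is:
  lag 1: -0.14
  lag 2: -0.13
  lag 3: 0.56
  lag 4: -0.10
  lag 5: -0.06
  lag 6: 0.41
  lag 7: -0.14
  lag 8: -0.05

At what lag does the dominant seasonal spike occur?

3

The largest autocorrelation is r_3 = 0.56, with a weaker echo at lag 6 (0.41); the remaining lags stay at or below -0.05.
The dominant spike at lag 3 indicates a seasonal period of 3.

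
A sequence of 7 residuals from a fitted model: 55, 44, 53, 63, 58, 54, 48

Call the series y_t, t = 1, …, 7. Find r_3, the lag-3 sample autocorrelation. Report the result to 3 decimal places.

-0.350

Mean ȳ = (55 + 44 + 53 + 63 + 58 + 54 + 48)/7 = 53.5714
Deviations from mean: 1.4286, -9.5714, -0.5714, 9.4286, 4.4286, 0.4286, -5.5714
Σ(y_t−ȳ)(y_{t+3}−ȳ) = (13.4694) + (-42.3878) + (-0.2449) + (-52.5306) = -81.6939
Denominator Σ(y_t−ȳ)² = 233.7143
r_3 = -81.6939 / 233.7143 = -0.350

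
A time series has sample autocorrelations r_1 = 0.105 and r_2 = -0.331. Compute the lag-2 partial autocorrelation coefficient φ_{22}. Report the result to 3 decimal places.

-0.346

φ_{22} = (r_2 − r_1²) / (1 − r_1²)
r_1² = (0.105)² = 0.011025
Numerator = -0.331 − 0.0110 = -0.3420; denominator = 1 − 0.0110 = 0.9890
φ_{22} = -0.3420 / 0.9890 = -0.346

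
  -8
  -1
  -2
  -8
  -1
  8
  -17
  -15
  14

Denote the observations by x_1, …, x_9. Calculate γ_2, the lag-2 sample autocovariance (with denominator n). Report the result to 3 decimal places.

Mean x̄ = (-8 − 1 − 2 − 8 − 1 + 8 − 17 − 15 + 14)/9 = -3.3333
Σ_{t=1}^{7}(x_t−x̄)(x_{t+2}−x̄) = -467.8889
γ_2 = -467.8889 / 9 = -51.988

-51.988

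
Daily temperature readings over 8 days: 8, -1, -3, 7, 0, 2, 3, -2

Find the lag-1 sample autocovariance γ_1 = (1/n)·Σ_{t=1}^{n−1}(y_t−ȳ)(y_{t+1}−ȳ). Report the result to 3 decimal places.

Mean ȳ = (8 − 1 − 3 + 7 + 0 + 2 + 3 − 2)/8 = 1.7500
Σ_{t=1}^{7}(y_t−ȳ)(y_{t+1}−ȳ) = -43.0625
γ_1 = -43.0625 / 8 = -5.383

-5.383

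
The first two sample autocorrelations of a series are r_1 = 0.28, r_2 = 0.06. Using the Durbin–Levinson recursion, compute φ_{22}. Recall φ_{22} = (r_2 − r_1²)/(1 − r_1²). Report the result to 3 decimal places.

φ_{22} = (r_2 − r_1²) / (1 − r_1²)
r_1² = (0.28)² = 0.0784
Numerator = 0.06 − 0.0784 = -0.0184; denominator = 1 − 0.0784 = 0.9216
φ_{22} = -0.0184 / 0.9216 = -0.020

-0.020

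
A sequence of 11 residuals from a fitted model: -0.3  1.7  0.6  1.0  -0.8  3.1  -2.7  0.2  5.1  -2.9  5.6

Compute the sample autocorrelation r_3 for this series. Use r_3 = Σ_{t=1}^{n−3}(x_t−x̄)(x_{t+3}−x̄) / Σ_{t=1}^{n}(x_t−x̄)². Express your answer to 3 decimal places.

Mean x̄ = (-0.3 + 1.7 + 0.6 + 1.0 − 0.8 + 3.1 − 2.7 + 0.2 + 5.1 − 2.9 + 5.6)/11 = 0.9636
Numerator Σ_{t=1}^{8}(x_t−x̄)(x_{t+3}−x̄) = 18.5433
Denominator Σ(x_t−x̄)² = 77.4855
r_3 = 18.5433 / 77.4855 = 0.239

0.239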